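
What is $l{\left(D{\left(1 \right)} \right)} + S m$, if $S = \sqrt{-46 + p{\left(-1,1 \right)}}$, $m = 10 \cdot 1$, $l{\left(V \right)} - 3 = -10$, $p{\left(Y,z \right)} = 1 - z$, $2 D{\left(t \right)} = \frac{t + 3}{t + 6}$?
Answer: $-7 + 10 i \sqrt{46} \approx -7.0 + 67.823 i$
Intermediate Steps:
$D{\left(t \right)} = \frac{3 + t}{2 \left(6 + t\right)}$ ($D{\left(t \right)} = \frac{\left(t + 3\right) \frac{1}{t + 6}}{2} = \frac{\left(3 + t\right) \frac{1}{6 + t}}{2} = \frac{\frac{1}{6 + t} \left(3 + t\right)}{2} = \frac{3 + t}{2 \left(6 + t\right)}$)
$l{\left(V \right)} = -7$ ($l{\left(V \right)} = 3 - 10 = -7$)
$m = 10$
$S = i \sqrt{46}$ ($S = \sqrt{-46 + \left(1 - 1\right)} = \sqrt{-46 + 0} = \sqrt{-46} = i \sqrt{46} \approx 6.7823 i$)
$l{\left(D{\left(1 \right)} \right)} + S m = -7 + i \sqrt{46} \cdot 10 = -7 + 10 i \sqrt{46}$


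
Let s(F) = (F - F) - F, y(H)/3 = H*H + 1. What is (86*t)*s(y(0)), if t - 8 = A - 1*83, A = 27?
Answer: 12384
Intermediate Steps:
y(H) = 3 + 3*H**2 (y(H) = 3*(H*H + 1) = 3*(H**2 + 1) = 3*(1 + H**2) = 3 + 3*H**2)
t = -48 (t = 8 + (27 - 1*83) = 8 + (27 - 83) = 8 - 56 = -48)
s(F) = -F (s(F) = 0 - F = -F)
(86*t)*s(y(0)) = (86*(-48))*(-(3 + 3*0**2)) = -(-4128)*(3 + 3*0) = -(-4128)*(3 + 0) = -(-4128)*3 = -4128*(-3) = 12384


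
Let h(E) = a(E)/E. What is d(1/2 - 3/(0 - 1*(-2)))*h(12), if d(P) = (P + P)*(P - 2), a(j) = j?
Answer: 6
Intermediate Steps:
d(P) = 2*P*(-2 + P) (d(P) = (2*P)*(-2 + P) = 2*P*(-2 + P))
h(E) = 1 (h(E) = E/E = 1)
d(1/2 - 3/(0 - 1*(-2)))*h(12) = (2*(1/2 - 3/(0 - 1*(-2)))*(-2 + (1/2 - 3/(0 - 1*(-2)))))*1 = (2*(1*(½) - 3/(0 + 2))*(-2 + (1*(½) - 3/(0 + 2))))*1 = (2*(½ - 3/2)*(-2 + (½ - 3/2)))*1 = (2*(-1)*(-2 - 1))*1 = (2*(-1)*(-3))*1 = 6*1 = 6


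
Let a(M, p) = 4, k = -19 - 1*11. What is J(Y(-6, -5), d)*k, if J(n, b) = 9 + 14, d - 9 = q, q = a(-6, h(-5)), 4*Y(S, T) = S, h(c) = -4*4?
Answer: -690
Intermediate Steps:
h(c) = -16
k = -30 (k = -19 - 11 = -30)
Y(S, T) = S/4
q = 4
d = 13 (d = 9 + 4 = 13)
J(n, b) = 23
J(Y(-6, -5), d)*k = 23*(-30) = -690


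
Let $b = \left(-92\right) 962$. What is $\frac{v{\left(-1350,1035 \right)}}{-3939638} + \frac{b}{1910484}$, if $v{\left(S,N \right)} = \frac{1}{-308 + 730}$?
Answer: $- \frac{36785078101357}{794057920985556} \approx -0.046325$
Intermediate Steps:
$b = -88504$
$v{\left(S,N \right)} = \frac{1}{422}$
$\frac{v{\left(-1350,1035 \right)}}{-3939638} + \frac{b}{1910484} = \frac{1}{422 \left(-3939638\right)} - \frac{88504}{1910484} = \frac{1}{422} \left(- \frac{1}{3939638}\right) - \frac{22126}{477621} = - \frac{1}{1662527236} - \frac{22126}{477621} = - \frac{36785078101357}{794057920985556}$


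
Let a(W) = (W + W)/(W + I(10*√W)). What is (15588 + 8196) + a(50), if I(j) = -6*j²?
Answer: 14246614/599 ≈ 23784.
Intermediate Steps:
a(W) = -2/599 (a(W) = (W + W)/(W - 6*100*W) = (2*W)/(W - 600*W) = (2*W)/((-599*W)) = (2*W)*(-1/(599*W)) = -2/599)
(15588 + 8196) + a(50) = (15588 + 8196) - 2/599 = 23784 - 2/599 = 14246614/599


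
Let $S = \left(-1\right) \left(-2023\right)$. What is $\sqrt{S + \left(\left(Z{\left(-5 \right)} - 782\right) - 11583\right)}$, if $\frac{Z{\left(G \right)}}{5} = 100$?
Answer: $i \sqrt{9842} \approx 99.207 i$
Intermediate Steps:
$S = 2023$
$Z{\left(G \right)} = 500$ ($Z{\left(G \right)} = 5 \cdot 100 = 500$)
$\sqrt{S + \left(\left(Z{\left(-5 \right)} - 782\right) - 11583\right)} = \sqrt{2023 + \left(\left(500 - 782\right) - 11583\right)} = \sqrt{2023 - 11865} = \sqrt{-9842} = i \sqrt{9842}$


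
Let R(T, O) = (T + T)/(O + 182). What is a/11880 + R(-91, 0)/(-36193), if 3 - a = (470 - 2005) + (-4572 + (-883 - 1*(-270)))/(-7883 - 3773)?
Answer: 648780117679/5011763423040 ≈ 0.12945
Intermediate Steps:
a = 17921743/11656 (a = 3 - ((470 - 2005) + (-4572 + (-883 - 1*(-270)))/(-7883 - 3773)) = 3 - (-1535 + (-4572 + (-883 + 270))/(-11656)) = 3 - (-1535 + (-4572 - 613)*(-1/11656)) = 3 - (-1535 - 5185*(-1/11656)) = 3 - (-1535 + 5185/11656) = 3 - 1*(-17886775/11656) = 3 + 17886775/11656 = 17921743/11656 ≈ 1537.6)
R(T, O) = 2*T/(182 + O) (R(T, O) = (2*T)/(182 + O) = 2*T/(182 + O))
a/11880 + R(-91, 0)/(-36193) = (17921743/11656)/11880 + (2*(-91)/(182 + 0))/(-36193) = (17921743/11656)*(1/11880) + (2*(-91)/182)*(-1/36193) = 17921743/138473280 + (2*(-91)*(1/182))*(-1/36193) = 17921743/138473280 - 1*(-1/36193) = 17921743/138473280 + 1/36193 = 648780117679/5011763423040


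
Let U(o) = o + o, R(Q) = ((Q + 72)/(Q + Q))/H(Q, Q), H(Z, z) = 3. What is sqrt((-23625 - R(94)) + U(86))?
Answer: I*sqrt(1865099778)/282 ≈ 153.14*I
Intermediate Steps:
R(Q) = (72 + Q)/(6*Q) (R(Q) = ((Q + 72)/(Q + Q))/3 = ((72 + Q)/((2*Q)))*(1/3) = ((72 + Q)*(1/(2*Q)))*(1/3) = ((72 + Q)/(2*Q))*(1/3) = (72 + Q)/(6*Q))
U(o) = 2*o
sqrt((-23625 - R(94)) + U(86)) = sqrt((-23625 - (72 + 94)/(6*94)) + 2*86) = sqrt((-23625 - 166/(6*94)) + 172) = sqrt((-23625 - 1*83/282) + 172) = sqrt((-23625 - 83/282) + 172) = sqrt(-6662333/282 + 172) = sqrt(-6613829/282) = I*sqrt(1865099778)/282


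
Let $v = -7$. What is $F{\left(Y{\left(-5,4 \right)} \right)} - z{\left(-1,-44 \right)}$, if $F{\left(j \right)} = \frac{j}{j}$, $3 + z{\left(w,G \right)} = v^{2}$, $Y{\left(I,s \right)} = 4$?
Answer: $-45$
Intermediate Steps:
$z{\left(w,G \right)} = 46$ ($z{\left(w,G \right)} = -3 + \left(-7\right)^{2} = -3 + 49 = 46$)
$F{\left(j \right)} = 1$
$F{\left(Y{\left(-5,4 \right)} \right)} - z{\left(-1,-44 \right)} = 1 - 46 = -45$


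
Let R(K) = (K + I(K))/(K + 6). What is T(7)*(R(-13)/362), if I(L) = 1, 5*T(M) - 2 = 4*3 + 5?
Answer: 114/6335 ≈ 0.017995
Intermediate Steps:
T(M) = 19/5 (T(M) = 2/5 + (4*3 + 5)/5 = 2/5 + (12 + 5)/5 = 2/5 + (1/5)*17 = 2/5 + 17/5 = 19/5)
R(K) = (1 + K)/(6 + K) (R(K) = (K + 1)/(K + 6) = (1 + K)/(6 + K))
T(7)*(R(-13)/362) = 19*(((1 - 13)/(6 - 13))/362)/5 = 19*((-12/(-7))*(1/362))/5 = 19*(-1/7*(-12)*(1/362))/5 = 19*((12/7)*(1/362))/5 = (19/5)*(6/1267) = 114/6335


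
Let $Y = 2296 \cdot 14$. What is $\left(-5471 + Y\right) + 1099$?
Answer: $27772$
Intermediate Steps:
$Y = 32144$
$\left(-5471 + Y\right) + 1099 = \left(-5471 + 32144\right) + 1099 = 26673 + 1099 = 27772$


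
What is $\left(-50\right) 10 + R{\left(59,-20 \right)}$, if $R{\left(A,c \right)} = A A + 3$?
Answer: $2984$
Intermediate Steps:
$R{\left(A,c \right)} = 3 + A^{2}$ ($R{\left(A,c \right)} = A^{2} + 3 = 3 + A^{2}$)
$\left(-50\right) 10 + R{\left(59,-20 \right)} = \left(-50\right) 10 + \left(3 + 59^{2}\right) = -500 + \left(3 + 3481\right) = -500 + 3484 = 2984$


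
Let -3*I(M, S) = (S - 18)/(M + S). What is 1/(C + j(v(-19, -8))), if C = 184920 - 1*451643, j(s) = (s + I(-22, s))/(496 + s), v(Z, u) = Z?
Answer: -58671/15648907507 ≈ -3.7492e-6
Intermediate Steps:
I(M, S) = -(-18 + S)/(3*(M + S)) (I(M, S) = -(S - 18)/(3*(M + S)) = -(-18 + S)/(3*(M + S)))
j(s) = (s + (6 - s/3)/(-22 + s))/(496 + s)
C = -266723 (C = 184920 - 451643 = -266723)
1/(C + j(v(-19, -8))) = 1/(-266723 + (6 - ⅓*(-19) - 19*(-22 - 19))/((-22 - 19)*(496 - 19))) = 1/(-266723 + (6 + 19/3 - 19*(-41))/(-41*477)) = 1/(-266723 - 1/41*1/477*(6 + 19/3 + 779)) = 1/(-266723 - 1/41*1/477*2374/3) = 1/(-266723 - 2374/58671) = 1/(-15648907507/58671) = -58671/15648907507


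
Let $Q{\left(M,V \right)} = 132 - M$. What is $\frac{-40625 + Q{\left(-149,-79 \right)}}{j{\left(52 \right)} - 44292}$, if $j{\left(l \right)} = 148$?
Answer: $\frac{5043}{5518} \approx 0.91392$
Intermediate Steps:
$\frac{-40625 + Q{\left(-149,-79 \right)}}{j{\left(52 \right)} - 44292} = \frac{-40625 + \left(132 - -149\right)}{148 - 44292} = \frac{-40625 + \left(132 + 149\right)}{-44144} = \left(-40625 + 281\right) \left(- \frac{1}{44144}\right) = \left(-40344\right) \left(- \frac{1}{44144}\right) = \frac{5043}{5518}$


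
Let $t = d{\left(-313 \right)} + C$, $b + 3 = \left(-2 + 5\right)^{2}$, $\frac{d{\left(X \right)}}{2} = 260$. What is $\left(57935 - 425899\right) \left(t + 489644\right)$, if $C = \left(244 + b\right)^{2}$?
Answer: $-203360456096$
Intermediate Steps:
$d{\left(X \right)} = 520$ ($d{\left(X \right)} = 2 \cdot 260 = 520$)
$b = 6$ ($b = -3 + \left(-2 + 5\right)^{2} = -3 + 3^{2} = -3 + 9 = 6$)
$C = 62500$ ($C = \left(244 + 6\right)^{2} = 250^{2} = 62500$)
$t = 63020$ ($t = 520 + 62500 = 63020$)
$\left(57935 - 425899\right) \left(t + 489644\right) = \left(57935 - 425899\right) \left(63020 + 489644\right) = \left(-367964\right) 552664 = -203360456096$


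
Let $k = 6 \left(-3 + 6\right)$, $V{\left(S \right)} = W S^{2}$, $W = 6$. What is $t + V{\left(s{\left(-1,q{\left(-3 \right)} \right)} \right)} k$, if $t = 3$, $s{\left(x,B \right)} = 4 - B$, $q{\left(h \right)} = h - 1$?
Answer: $6915$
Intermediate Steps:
$q{\left(h \right)} = -1 + h$
$V{\left(S \right)} = 6 S^{2}$
$k = 18$ ($k = 6 \cdot 3 = 18$)
$t + V{\left(s{\left(-1,q{\left(-3 \right)} \right)} \right)} k = 3 + 6 \left(4 - \left(-1 - 3\right)\right)^{2} \cdot 18 = 3 + 6 \left(4 - -4\right)^{2} \cdot 18 = 3 + 6 \left(4 + 4\right)^{2} \cdot 18 = 3 + 6 \cdot 8^{2} \cdot 18 = 3 + 6 \cdot 64 \cdot 18 = 3 + 384 \cdot 18 = 3 + 6912 = 6915$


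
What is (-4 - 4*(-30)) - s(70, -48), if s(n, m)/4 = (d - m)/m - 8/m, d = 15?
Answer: 1447/12 ≈ 120.58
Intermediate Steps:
s(n, m) = -32/m + 4*(15 - m)/m (s(n, m) = 4*((15 - m)/m - 8/m) = 4*(-8/m + (15 - m)/m) = -32/m + 4*(15 - m)/m)
(-4 - 4*(-30)) - s(70, -48) = (-4 - 4*(-30)) - (-4 + 28/(-48)) = (-4 + 120) - (-4 + 28*(-1/48)) = 116 - (-4 - 7/12) = 116 - 1*(-55/12) = 116 + 55/12 = 1447/12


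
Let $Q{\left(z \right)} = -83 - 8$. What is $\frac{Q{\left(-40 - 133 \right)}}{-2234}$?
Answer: $\frac{91}{2234} \approx 0.040734$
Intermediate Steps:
$Q{\left(z \right)} = -91$ ($Q{\left(z \right)} = -83 - 8 = -91$)
$\frac{Q{\left(-40 - 133 \right)}}{-2234} = - \frac{91}{-2234} = \left(-91\right) \left(- \frac{1}{2234}\right) = \frac{91}{2234}$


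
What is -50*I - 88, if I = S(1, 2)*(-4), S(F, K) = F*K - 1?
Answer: 112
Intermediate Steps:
S(F, K) = -1 + F*K
I = -4 (I = (-1 + 1*2)*(-4) = (-1 + 2)*(-4) = 1*(-4) = -4)
-50*I - 88 = -50*(-4) - 88 = 200 - 88 = 112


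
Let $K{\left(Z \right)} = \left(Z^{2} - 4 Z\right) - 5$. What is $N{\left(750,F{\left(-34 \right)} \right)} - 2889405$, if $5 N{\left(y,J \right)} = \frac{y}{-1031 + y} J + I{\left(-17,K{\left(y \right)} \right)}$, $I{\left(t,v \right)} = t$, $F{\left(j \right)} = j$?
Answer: $- \frac{4059593302}{1405} \approx -2.8894 \cdot 10^{6}$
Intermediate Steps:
$K{\left(Z \right)} = -5 + Z^{2} - 4 Z$
$N{\left(y,J \right)} = - \frac{17}{5} + \frac{J y}{5 \left(-1031 + y\right)}$ ($N{\left(y,J \right)} = \frac{\frac{y}{-1031 + y} J - 17}{5} = \frac{\frac{J y}{-1031 + y} - 17}{5} = \frac{-17 + \frac{J y}{-1031 + y}}{5} = - \frac{17}{5} + \frac{J y}{5 \left(-1031 + y\right)}$)
$N{\left(750,F{\left(-34 \right)} \right)} - 2889405 = \frac{17527 - 12750 - 25500}{5 \left(-1031 + 750\right)} - 2889405 = \frac{17527 - 12750 - 25500}{5 \left(-281\right)} - 2889405 = \frac{1}{5} \left(- \frac{1}{281}\right) \left(-20723\right) - 2889405 = \frac{20723}{1405} - 2889405 = - \frac{4059593302}{1405}$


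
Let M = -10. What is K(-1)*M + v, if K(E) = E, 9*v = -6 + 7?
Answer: 91/9 ≈ 10.111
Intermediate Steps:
v = ⅑ (v = (-6 + 7)/9 = (⅑)*1 = ⅑ ≈ 0.11111)
K(-1)*M + v = -1*(-10) + ⅑ = 10 + ⅑ = 91/9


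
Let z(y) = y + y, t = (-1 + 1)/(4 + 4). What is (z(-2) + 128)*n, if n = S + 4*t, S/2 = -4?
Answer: -992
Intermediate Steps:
S = -8 (S = 2*(-4) = -8)
t = 0 (t = 0/8 = 0*(⅛) = 0)
z(y) = 2*y
n = -8 (n = -8 + 4*0 = -8 + 0 = -8)
(z(-2) + 128)*n = (2*(-2) + 128)*(-8) = (-4 + 128)*(-8) = 124*(-8) = -992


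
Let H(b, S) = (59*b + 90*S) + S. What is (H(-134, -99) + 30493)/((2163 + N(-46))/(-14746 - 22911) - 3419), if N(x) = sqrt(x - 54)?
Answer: -16457870724263679/4144233711772754 + 1278266865*I/4144233711772754 ≈ -3.9713 + 3.0844e-7*I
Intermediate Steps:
H(b, S) = 59*b + 91*S
N(x) = sqrt(-54 + x)
(H(-134, -99) + 30493)/((2163 + N(-46))/(-14746 - 22911) - 3419) = ((59*(-134) + 91*(-99)) + 30493)/((2163 + sqrt(-54 - 46))/(-14746 - 22911) - 3419) = ((-7906 - 9009) + 30493)/((2163 + sqrt(-100))/(-37657) - 3419) = (-16915 + 30493)/((2163 + 10*I)*(-1/37657) - 3419) = 13578/((-2163/37657 - 10*I/37657) - 3419) = 13578/(-128751446/37657 - 10*I/37657) = 13578*(1418049649*(-128751446/37657 + 10*I/37657)/16576934847091016) = 9627139067061*(-128751446/37657 + 10*I/37657)/8288467423545508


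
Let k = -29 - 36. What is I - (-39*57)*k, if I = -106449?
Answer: -250944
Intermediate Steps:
k = -65
I - (-39*57)*k = -106449 - (-39*57)*(-65) = -106449 - (-2223)*(-65) = -106449 - 1*144495 = -106449 - 144495 = -250944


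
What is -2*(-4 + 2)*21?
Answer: 84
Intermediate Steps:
-2*(-4 + 2)*21 = -2*(-2)*21 = 4*21 = 84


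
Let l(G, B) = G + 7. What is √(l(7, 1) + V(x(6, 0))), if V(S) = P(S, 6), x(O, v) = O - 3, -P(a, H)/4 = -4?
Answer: √30 ≈ 5.4772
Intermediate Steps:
P(a, H) = 16 (P(a, H) = -4*(-4) = 16)
x(O, v) = -3 + O
l(G, B) = 7 + G
V(S) = 16
√(l(7, 1) + V(x(6, 0))) = √((7 + 7) + 16) = √(14 + 16) = √30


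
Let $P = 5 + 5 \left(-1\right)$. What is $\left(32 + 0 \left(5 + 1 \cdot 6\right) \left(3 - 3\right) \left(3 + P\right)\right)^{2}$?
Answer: $1024$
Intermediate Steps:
$P = 0$ ($P = 5 - 5 = 0$)
$\left(32 + 0 \left(5 + 1 \cdot 6\right) \left(3 - 3\right) \left(3 + P\right)\right)^{2} = \left(32 + 0 \left(5 + 1 \cdot 6\right) \left(3 - 3\right) \left(3 + 0\right)\right)^{2} = \left(32 + 0 \left(5 + 6\right) 0 \cdot 3\right)^{2} = \left(32 + 0 \cdot 11 \cdot 0\right)^{2} = \left(32 + 0 \cdot 0\right)^{2} = \left(32 + 0\right)^{2} = 32^{2} = 1024$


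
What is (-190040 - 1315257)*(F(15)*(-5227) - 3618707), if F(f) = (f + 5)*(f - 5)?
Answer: 7020866274779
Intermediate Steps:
F(f) = (-5 + f)*(5 + f) (F(f) = (5 + f)*(-5 + f) = (-5 + f)*(5 + f))
(-190040 - 1315257)*(F(15)*(-5227) - 3618707) = (-190040 - 1315257)*((-25 + 15²)*(-5227) - 3618707) = -1505297*((-25 + 225)*(-5227) - 3618707) = -1505297*(200*(-5227) - 3618707) = -1505297*(-1045400 - 3618707) = -1505297*(-4664107) = 7020866274779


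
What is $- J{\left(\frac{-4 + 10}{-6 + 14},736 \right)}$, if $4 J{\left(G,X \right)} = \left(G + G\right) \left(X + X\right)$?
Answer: $-552$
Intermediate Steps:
$J{\left(G,X \right)} = G X$ ($J{\left(G,X \right)} = \frac{\left(G + G\right) \left(X + X\right)}{4} = \frac{2 G 2 X}{4} = \frac{4 G X}{4} = G X$)
$- J{\left(\frac{-4 + 10}{-6 + 14},736 \right)} = - \frac{-4 + 10}{-6 + 14} \cdot 736 = - \frac{1}{8} \cdot 6 \cdot 736 = - \frac{3 \cdot 736}{4} = \left(-1\right) 552 = -552$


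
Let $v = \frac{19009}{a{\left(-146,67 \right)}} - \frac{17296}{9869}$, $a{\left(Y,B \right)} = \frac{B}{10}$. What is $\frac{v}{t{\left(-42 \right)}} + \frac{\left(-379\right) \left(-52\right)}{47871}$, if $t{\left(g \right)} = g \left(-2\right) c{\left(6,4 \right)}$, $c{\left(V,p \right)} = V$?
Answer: $\frac{5351014046543}{886295374524} \approx 6.0375$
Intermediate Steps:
$a{\left(Y,B \right)} = \frac{B}{10}$ ($a{\left(Y,B \right)} = B \frac{1}{10} = \frac{B}{10}$)
$v = \frac{1874839378}{661223}$ ($v = \frac{19009}{\frac{1}{10} \cdot 67} - \frac{17296}{9869} = \frac{19009}{\frac{67}{10}} - \frac{17296}{9869} = 19009 \cdot \frac{10}{67} - \frac{17296}{9869} = \frac{190090}{67} - \frac{17296}{9869} = \frac{1874839378}{661223} \approx 2835.4$)
$t{\left(g \right)} = - 12 g$ ($t{\left(g \right)} = g \left(-2\right) 6 = - 2 g 6 = - 12 g$)
$\frac{v}{t{\left(-42 \right)}} + \frac{\left(-379\right) \left(-52\right)}{47871} = \frac{1874839378}{661223 \left(\left(-12\right) \left(-42\right)\right)} + \frac{\left(-379\right) \left(-52\right)}{47871} = \frac{1874839378}{661223 \cdot 504} + 19708 \cdot \frac{1}{47871} = \frac{1874839378}{661223} \cdot \frac{1}{504} + \frac{19708}{47871} = \frac{937419689}{166628196} + \frac{19708}{47871} = \frac{5351014046543}{886295374524}$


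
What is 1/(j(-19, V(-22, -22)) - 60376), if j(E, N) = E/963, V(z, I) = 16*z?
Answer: -963/58142107 ≈ -1.6563e-5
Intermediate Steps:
j(E, N) = E/963 (j(E, N) = E*(1/963) = E/963)
1/(j(-19, V(-22, -22)) - 60376) = 1/((1/963)*(-19) - 60376) = 1/(-19/963 - 60376) = 1/(-58142107/963) = -963/58142107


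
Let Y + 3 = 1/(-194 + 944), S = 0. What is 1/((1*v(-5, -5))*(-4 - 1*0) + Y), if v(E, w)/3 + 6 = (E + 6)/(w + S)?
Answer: 750/53551 ≈ 0.014005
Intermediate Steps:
v(E, w) = -18 + 3*(6 + E)/w (v(E, w) = -18 + 3*((E + 6)/(w + 0)) = -18 + 3*((6 + E)/w) = -18 + 3*(6 + E)/w)
Y = -2249/750 (Y = -3 + 1/(-194 + 944) = -3 + 1/750 = -2249/750 ≈ -2.9987)
1/((1*v(-5, -5))*(-4 - 1*0) + Y) = 1/((1*(3*(6 - 5 - 6*(-5))/(-5)))*(-4 - 1*0) - 2249/750) = 1/((1*(3*(-⅕)*(6 - 5 + 30)))*(-4 + 0) - 2249/750) = 1/((1*(3*(-⅕)*31))*(-4) - 2249/750) = 1/((1*(-93/5))*(-4) - 2249/750) = 1/(-93/5*(-4) - 2249/750) = 1/(372/5 - 2249/750) = 1/(53551/750) = 750/53551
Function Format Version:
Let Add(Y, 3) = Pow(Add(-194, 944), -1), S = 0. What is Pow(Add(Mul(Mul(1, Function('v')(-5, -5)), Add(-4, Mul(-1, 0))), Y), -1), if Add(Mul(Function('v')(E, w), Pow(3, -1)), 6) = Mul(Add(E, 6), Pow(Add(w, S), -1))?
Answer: Rational(750, 53551) ≈ 0.014005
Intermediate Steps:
Function('v')(E, w) = Add(-18, Mul(3, Pow(w, -1), Add(6, E))) (Function('v')(E, w) = Add(-18, Mul(3, Mul(Add(E, 6), Pow(Add(w, 0), -1)))) = Add(-18, Mul(3, Mul(Add(6, E), Pow(w, -1)))) = Add(-18, Mul(3, Mul(Pow(w, -1), Add(6, E)))) = Add(-18, Mul(3, Pow(w, -1), Add(6, E))))
Y = Rational(-2249, 750) (Y = Add(-3, Pow(Add(-194, 944), -1)) = Add(-3, Pow(750, -1)) = Add(-3, Rational(1, 750)) = Rational(-2249, 750) ≈ -2.9987)
Pow(Add(Mul(Mul(1, Function('v')(-5, -5)), Add(-4, Mul(-1, 0))), Y), -1) = Pow(Add(Mul(Mul(1, Mul(3, Pow(-5, -1), Add(6, -5, Mul(-6, -5)))), Add(-4, Mul(-1, 0))), Rational(-2249, 750)), -1) = Pow(Add(Mul(Mul(1, Mul(3, Rational(-1, 5), Add(6, -5, 30))), Add(-4, 0)), Rational(-2249, 750)), -1) = Pow(Add(Mul(Mul(1, Mul(3, Rational(-1, 5), 31)), -4), Rational(-2249, 750)), -1) = Pow(Add(Mul(Mul(1, Rational(-93, 5)), -4), Rational(-2249, 750)), -1) = Pow(Add(Mul(Rational(-93, 5), -4), Rational(-2249, 750)), -1) = Pow(Add(Rational(372, 5), Rational(-2249, 750)), -1) = Pow(Rational(53551, 750), -1) = Rational(750, 53551)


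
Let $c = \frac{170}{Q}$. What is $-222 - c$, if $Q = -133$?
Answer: $- \frac{29356}{133} \approx -220.72$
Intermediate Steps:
$c = - \frac{170}{133}$ ($c = \frac{170}{-133} = 170 \left(- \frac{1}{133}\right) = - \frac{170}{133} \approx -1.2782$)
$-222 - c = -222 - - \frac{170}{133} = -222 + \frac{170}{133} = - \frac{29356}{133}$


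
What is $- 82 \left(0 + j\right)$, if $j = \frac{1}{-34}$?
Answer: $\frac{41}{17} \approx 2.4118$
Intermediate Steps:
$j = - \frac{1}{34} \approx -0.029412$
$- 82 \left(0 + j\right) = - 82 \left(0 - \frac{1}{34}\right) = \left(-82\right) \left(- \frac{1}{34}\right) = \frac{41}{17}$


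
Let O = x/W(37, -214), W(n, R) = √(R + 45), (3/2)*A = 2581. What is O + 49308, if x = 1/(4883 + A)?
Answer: 49308 - 3*I/257543 ≈ 49308.0 - 1.1649e-5*I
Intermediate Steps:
A = 5162/3 (A = (⅔)*2581 = 5162/3 ≈ 1720.7)
W(n, R) = √(45 + R)
x = 3/19811 (x = 1/(4883 + 5162/3) = 1/(19811/3) = 3/19811 ≈ 0.00015143)
O = -3*I/257543 (O = 3/(19811*(√(45 - 214))) = 3/(19811*(√(-169))) = 3/(19811*((13*I))) = 3*(-I/13)/19811 = -3*I/257543 ≈ -1.1649e-5*I)
O + 49308 = -3*I/257543 + 49308 = 49308 - 3*I/257543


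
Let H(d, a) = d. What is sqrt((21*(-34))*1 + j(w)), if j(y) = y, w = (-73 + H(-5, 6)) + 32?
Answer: 2*I*sqrt(190) ≈ 27.568*I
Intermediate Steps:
w = -46 (w = (-73 - 5) + 32 = -78 + 32 = -46)
sqrt((21*(-34))*1 + j(w)) = sqrt((21*(-34))*1 - 46) = sqrt(-714*1 - 46) = sqrt(-714 - 46) = sqrt(-760) = 2*I*sqrt(190)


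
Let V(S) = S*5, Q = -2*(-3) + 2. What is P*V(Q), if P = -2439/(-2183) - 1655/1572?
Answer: 2212430/857919 ≈ 2.5788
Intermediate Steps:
Q = 8 (Q = 6 + 2 = 8)
V(S) = 5*S
P = 221243/3431676 (P = -2439*(-1/2183) - 1655*1/1572 = 2439/2183 - 1655/1572 = 221243/3431676 ≈ 0.064471)
P*V(Q) = 221243*(5*8)/3431676 = (221243/3431676)*40 = 2212430/857919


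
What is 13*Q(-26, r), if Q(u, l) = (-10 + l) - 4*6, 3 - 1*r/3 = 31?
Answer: -1534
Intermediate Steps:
r = -84 (r = 9 - 3*31 = 9 - 93 = -84)
Q(u, l) = -34 + l (Q(u, l) = (-10 + l) - 24 = -34 + l)
13*Q(-26, r) = 13*(-34 - 84) = 13*(-118) = -1534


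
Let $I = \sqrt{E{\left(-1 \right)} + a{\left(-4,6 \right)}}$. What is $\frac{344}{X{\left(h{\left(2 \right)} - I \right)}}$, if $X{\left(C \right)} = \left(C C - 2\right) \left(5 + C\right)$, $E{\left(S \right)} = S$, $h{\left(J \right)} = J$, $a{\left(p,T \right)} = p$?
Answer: $\frac{344 i}{- 41 i + 25 \sqrt{5}} \approx -2.9347 + 4.0013 i$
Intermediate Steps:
$I = i \sqrt{5}$ ($I = \sqrt{-1 - 4} = \sqrt{-5} = i \sqrt{5} \approx 2.2361 i$)
$X{\left(C \right)} = \left(-2 + C^{2}\right) \left(5 + C\right)$ ($X{\left(C \right)} = \left(C^{2} - 2\right) \left(5 + C\right) = \left(-2 + C^{2}\right) \left(5 + C\right)$)
$\frac{344}{X{\left(h{\left(2 \right)} - I \right)}} = \frac{344}{-10 + \left(2 - i \sqrt{5}\right)^{3} - 2 \left(2 - i \sqrt{5}\right) + 5 \left(2 - i \sqrt{5}\right)^{2}} = \frac{344}{-10 + \left(2 - i \sqrt{5}\right)^{3} - \left(4 - 2 i \sqrt{5}\right) + 5 \left(2 - i \sqrt{5}\right)^{2}} = \frac{344}{-14 + \left(2 - i \sqrt{5}\right)^{3} + 5 \left(2 - i \sqrt{5}\right)^{2} + 2 i \sqrt{5}}$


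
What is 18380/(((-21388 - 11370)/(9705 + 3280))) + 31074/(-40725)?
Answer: -1620103589932/222344925 ≈ -7286.4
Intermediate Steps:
18380/(((-21388 - 11370)/(9705 + 3280))) + 31074/(-40725) = 18380/((-32758/12985)) + 31074*(-1/40725) = 18380/((-32758*1/12985)) - 10358/13575 = 18380/(-32758/12985) - 10358/13575 = 18380*(-12985/32758) - 10358/13575 = -119332150/16379 - 10358/13575 = -1620103589932/222344925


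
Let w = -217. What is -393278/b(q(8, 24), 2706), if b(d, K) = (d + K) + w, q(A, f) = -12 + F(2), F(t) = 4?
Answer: -393278/2481 ≈ -158.52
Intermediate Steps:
q(A, f) = -8 (q(A, f) = -12 + 4 = -8)
b(d, K) = -217 + K + d (b(d, K) = (d + K) - 217 = (K + d) - 217 = -217 + K + d)
-393278/b(q(8, 24), 2706) = -393278/(-217 + 2706 - 8) = -393278/2481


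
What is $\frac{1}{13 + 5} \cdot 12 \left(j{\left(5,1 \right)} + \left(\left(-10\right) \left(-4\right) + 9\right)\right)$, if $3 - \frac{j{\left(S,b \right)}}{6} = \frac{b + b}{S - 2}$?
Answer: $42$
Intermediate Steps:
$j{\left(S,b \right)} = 18 - \frac{12 b}{-2 + S}$ ($j{\left(S,b \right)} = 18 - 6 \frac{b + b}{S - 2} = 18 - 6 \frac{2 b}{-2 + S} = 18 - \frac{12 b}{-2 + S}$)
$\frac{1}{13 + 5} \cdot 12 \left(j{\left(5,1 \right)} + \left(\left(-10\right) \left(-4\right) + 9\right)\right) = \frac{1}{13 + 5} \cdot 12 \left(\frac{6 \left(-6 - 2 + 3 \cdot 5\right)}{-2 + 5} + \left(\left(-10\right) \left(-4\right) + 9\right)\right) = \frac{1}{18} \cdot 12 \left(\frac{6 \left(-6 - 2 + 15\right)}{3} + \left(40 + 9\right)\right) = \frac{1}{18} \cdot 12 \left(6 \cdot \frac{1}{3} \cdot 7 + 49\right) = \frac{2 \left(14 + 49\right)}{3} = \frac{2}{3} \cdot 63 = 42$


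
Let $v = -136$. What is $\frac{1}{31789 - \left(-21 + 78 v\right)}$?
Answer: $\frac{1}{42418} \approx 2.3575 \cdot 10^{-5}$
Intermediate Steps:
$\frac{1}{31789 - \left(-21 + 78 v\right)} = \frac{1}{31789 + \left(21 - -10608\right)} = \frac{1}{31789 + \left(21 + 10608\right)} = \frac{1}{31789 + 10629} = \frac{1}{42418}$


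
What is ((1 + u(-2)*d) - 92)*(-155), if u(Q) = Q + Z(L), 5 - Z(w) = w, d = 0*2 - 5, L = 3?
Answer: 14105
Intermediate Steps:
d = -5 (d = 0 - 5 = -5)
Z(w) = 5 - w
u(Q) = 2 + Q (u(Q) = Q + (5 - 1*3) = Q + (5 - 3) = Q + 2 = 2 + Q)
((1 + u(-2)*d) - 92)*(-155) = ((1 + (2 - 2)*(-5)) - 92)*(-155) = ((1 + 0*(-5)) - 92)*(-155) = ((1 + 0) - 92)*(-155) = (1 - 92)*(-155) = -91*(-155) = 14105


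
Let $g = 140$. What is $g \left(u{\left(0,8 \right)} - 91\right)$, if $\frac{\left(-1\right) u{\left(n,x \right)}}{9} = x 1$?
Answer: $-22820$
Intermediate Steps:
$u{\left(n,x \right)} = - 9 x$ ($u{\left(n,x \right)} = - 9 x 1 = - 9 x$)
$g \left(u{\left(0,8 \right)} - 91\right) = 140 \left(\left(-9\right) 8 - 91\right) = 140 \left(-72 - 91\right) = 140 \left(-163\right) = -22820$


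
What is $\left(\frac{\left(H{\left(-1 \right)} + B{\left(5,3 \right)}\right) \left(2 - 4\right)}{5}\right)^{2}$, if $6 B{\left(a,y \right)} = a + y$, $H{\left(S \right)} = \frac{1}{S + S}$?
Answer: $\frac{1}{9} \approx 0.11111$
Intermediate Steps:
$H{\left(S \right)} = \frac{1}{2 S}$
$B{\left(a,y \right)} = \frac{a}{6} + \frac{y}{6}$ ($B{\left(a,y \right)} = \frac{a + y}{6} = \frac{a}{6} + \frac{y}{6}$)
$\left(\frac{\left(H{\left(-1 \right)} + B{\left(5,3 \right)}\right) \left(2 - 4\right)}{5}\right)^{2} = \left(\frac{\left(\frac{1}{2 \left(-1\right)} + \left(\frac{1}{6} \cdot 5 + \frac{1}{6} \cdot 3\right)\right) \left(2 - 4\right)}{5}\right)^{2} = \left(\left(\frac{1}{2} \left(-1\right) + \left(\frac{5}{6} + \frac{1}{2}\right)\right) \left(-2\right) \frac{1}{5}\right)^{2} = \left(\left(- \frac{1}{2} + \frac{4}{3}\right) \left(-2\right) \frac{1}{5}\right)^{2} = \left(\frac{5}{6} \left(-2\right) \frac{1}{5}\right)^{2} = \left(\left(- \frac{5}{3}\right) \frac{1}{5}\right)^{2} = \left(- \frac{1}{3}\right)^{2} = \frac{1}{9}$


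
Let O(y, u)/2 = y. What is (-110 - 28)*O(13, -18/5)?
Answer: -3588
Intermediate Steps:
O(y, u) = 2*y
(-110 - 28)*O(13, -18/5) = (-110 - 28)*(2*13) = -138*26 = -3588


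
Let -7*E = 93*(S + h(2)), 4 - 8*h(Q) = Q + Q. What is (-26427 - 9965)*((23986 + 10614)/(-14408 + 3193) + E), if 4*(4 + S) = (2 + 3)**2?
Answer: 18843331798/15701 ≈ 1.2001e+6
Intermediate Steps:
h(Q) = 1/2 - Q/4 (h(Q) = 1/2 - (Q + Q)/8 = 1/2 - Q/4)
S = 9/4 (S = -4 + (2 + 3)**2/4 = -4 + (1/4)*5**2 = -4 + (1/4)*25 = -4 + 25/4 = 9/4 ≈ 2.2500)
E = -837/28 (E = -93*(9/4 + (1/2 - 1/4*2))/7 = -93*(9/4 + (1/2 - 1/2))/7 = -93*(9/4 + 0)/7 = -93*9/(7*4) = -1/7*837/4 = -837/28 ≈ -29.893)
(-26427 - 9965)*((23986 + 10614)/(-14408 + 3193) + E) = (-26427 - 9965)*((23986 + 10614)/(-14408 + 3193) - 837/28) = -36392*(34600/(-11215) - 837/28) = -36392*(34600*(-1/11215) - 837/28) = -36392*(-6920/2243 - 837/28) = -36392*(-2071151/62804) = 18843331798/15701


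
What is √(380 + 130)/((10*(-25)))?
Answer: -√510/250 ≈ -0.090333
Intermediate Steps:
√(380 + 130)/((10*(-25))) = √510/(-250) = √510*(-1/250) = -√510/250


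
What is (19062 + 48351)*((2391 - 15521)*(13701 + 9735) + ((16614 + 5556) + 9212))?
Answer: -20741854168074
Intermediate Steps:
(19062 + 48351)*((2391 - 15521)*(13701 + 9735) + ((16614 + 5556) + 9212)) = 67413*(-13130*23436 + (22170 + 9212)) = 67413*(-307714680 + 31382) = 67413*(-307683298) = -20741854168074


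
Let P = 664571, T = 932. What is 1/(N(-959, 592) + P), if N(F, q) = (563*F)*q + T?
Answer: -1/318965361 ≈ -3.1351e-9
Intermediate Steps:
N(F, q) = 932 + 563*F*q (N(F, q) = (563*F)*q + 932 = 563*F*q + 932 = 932 + 563*F*q)
1/(N(-959, 592) + P) = 1/((932 + 563*(-959)*592) + 664571) = 1/((932 - 319630864) + 664571) = 1/(-319629932 + 664571) = 1/(-318965361) = -1/318965361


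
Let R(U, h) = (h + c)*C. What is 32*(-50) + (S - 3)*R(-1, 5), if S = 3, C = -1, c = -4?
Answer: -1600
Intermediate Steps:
R(U, h) = 4 - h (R(U, h) = (h - 4)*(-1) = (-4 + h)*(-1) = 4 - h)
32*(-50) + (S - 3)*R(-1, 5) = 32*(-50) + (3 - 3)*(4 - 1*5) = -1600 + 0*(4 - 5) = -1600 + 0*(-1) = -1600 + 0 = -1600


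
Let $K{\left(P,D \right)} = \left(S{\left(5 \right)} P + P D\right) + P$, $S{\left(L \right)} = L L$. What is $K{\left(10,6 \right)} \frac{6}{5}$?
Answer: $384$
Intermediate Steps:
$S{\left(L \right)} = L^{2}$
$K{\left(P,D \right)} = 26 P + D P$ ($K{\left(P,D \right)} = \left(5^{2} P + P D\right) + P = \left(25 P + D P\right) + P = 26 P + D P$)
$K{\left(10,6 \right)} \frac{6}{5} = 10 \left(26 + 6\right) \frac{6}{5} = 10 \cdot 32 \cdot 6 \cdot \frac{1}{5} = 320 \cdot \frac{6}{5} = 384$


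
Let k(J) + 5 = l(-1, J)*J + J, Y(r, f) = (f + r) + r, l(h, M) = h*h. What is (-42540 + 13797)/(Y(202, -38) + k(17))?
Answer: -28743/395 ≈ -72.767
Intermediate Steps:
l(h, M) = h**2
Y(r, f) = f + 2*r
k(J) = -5 + 2*J (k(J) = -5 + ((-1)**2*J + J) = -5 + (1*J + J) = -5 + (J + J) = -5 + 2*J)
(-42540 + 13797)/(Y(202, -38) + k(17)) = (-42540 + 13797)/((-38 + 2*202) + (-5 + 2*17)) = -28743/((-38 + 404) + (-5 + 34)) = -28743/(366 + 29) = -28743/395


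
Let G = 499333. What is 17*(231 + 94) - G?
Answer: -493808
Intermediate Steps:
17*(231 + 94) - G = 17*(231 + 94) - 1*499333 = 17*325 - 499333 = 5525 - 499333 = -493808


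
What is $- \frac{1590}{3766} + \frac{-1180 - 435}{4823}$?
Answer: $- \frac{982190}{1297387} \approx -0.75705$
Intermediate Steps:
$- \frac{1590}{3766} + \frac{-1180 - 435}{4823} = \left(-1590\right) \frac{1}{3766} - \frac{1615}{4823} = - \frac{795}{1883} - \frac{1615}{4823} = - \frac{982190}{1297387}$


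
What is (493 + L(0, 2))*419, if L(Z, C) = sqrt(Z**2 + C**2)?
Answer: 207405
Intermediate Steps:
L(Z, C) = sqrt(C**2 + Z**2)
(493 + L(0, 2))*419 = (493 + sqrt(2**2 + 0**2))*419 = (493 + sqrt(4 + 0))*419 = (493 + sqrt(4))*419 = (493 + 2)*419 = 495*419 = 207405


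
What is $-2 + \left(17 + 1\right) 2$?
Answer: $34$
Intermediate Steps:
$-2 + \left(17 + 1\right) 2 = -2 + 18 \cdot 2 = -2 + 36 = 34$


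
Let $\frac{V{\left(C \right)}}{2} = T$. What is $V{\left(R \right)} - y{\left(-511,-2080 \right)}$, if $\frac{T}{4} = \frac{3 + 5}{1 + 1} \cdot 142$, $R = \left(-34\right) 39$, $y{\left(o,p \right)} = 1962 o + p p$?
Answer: $-3319274$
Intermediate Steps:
$y{\left(o,p \right)} = p^{2} + 1962 o$ ($y{\left(o,p \right)} = 1962 o + p^{2} = p^{2} + 1962 o$)
$R = -1326$
$T = 2272$ ($T = 4 \frac{3 + 5}{1 + 1} \cdot 142 = 4 \cdot \frac{8}{2} \cdot 142 = 4 \cdot 8 \cdot \frac{1}{2} \cdot 142 = 4 \cdot 4 \cdot 142 = 4 \cdot 568 = 2272$)
$V{\left(C \right)} = 4544$ ($V{\left(C \right)} = 2 \cdot 2272 = 4544$)
$V{\left(R \right)} - y{\left(-511,-2080 \right)} = 4544 - \left(\left(-2080\right)^{2} + 1962 \left(-511\right)\right) = 4544 - \left(4326400 - 1002582\right) = 4544 - 3323818 = -3319274$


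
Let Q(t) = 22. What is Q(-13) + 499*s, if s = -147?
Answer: -73331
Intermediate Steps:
Q(-13) + 499*s = 22 + 499*(-147) = 22 - 73353 = -73331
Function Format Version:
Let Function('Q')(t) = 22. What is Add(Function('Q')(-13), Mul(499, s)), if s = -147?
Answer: -73331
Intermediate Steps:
Add(Function('Q')(-13), Mul(499, s)) = Add(22, Mul(499, -147)) = Add(22, -73353) = -73331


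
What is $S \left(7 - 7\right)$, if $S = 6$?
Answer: $0$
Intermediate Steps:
$S \left(7 - 7\right) = 6 \left(7 - 7\right) = 6 \cdot 0 = 0$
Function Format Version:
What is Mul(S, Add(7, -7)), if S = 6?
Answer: 0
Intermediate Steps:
Mul(S, Add(7, -7)) = Mul(6, Add(7, -7)) = Mul(6, 0) = 0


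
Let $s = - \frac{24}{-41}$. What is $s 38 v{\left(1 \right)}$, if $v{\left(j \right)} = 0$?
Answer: $0$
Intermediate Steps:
$s = \frac{24}{41}$ ($s = \left(-24\right) \left(- \frac{1}{41}\right) = \frac{24}{41} \approx 0.58537$)
$s 38 v{\left(1 \right)} = \frac{24}{41} \cdot 38 \cdot 0 = \frac{912}{41} \cdot 0 = 0$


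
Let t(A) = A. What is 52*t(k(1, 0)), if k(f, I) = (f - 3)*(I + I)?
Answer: 0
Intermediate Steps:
k(f, I) = 2*I*(-3 + f) (k(f, I) = (-3 + f)*(2*I) = 2*I*(-3 + f))
52*t(k(1, 0)) = 52*(2*0*(-3 + 1)) = 52*(2*0*(-2)) = 52*0 = 0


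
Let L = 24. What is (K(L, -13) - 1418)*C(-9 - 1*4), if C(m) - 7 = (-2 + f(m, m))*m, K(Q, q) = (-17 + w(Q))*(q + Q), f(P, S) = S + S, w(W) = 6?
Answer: -570969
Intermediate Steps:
f(P, S) = 2*S
K(Q, q) = -11*Q - 11*q (K(Q, q) = (-17 + 6)*(q + Q) = -11*(Q + q) = -11*Q - 11*q)
C(m) = 7 + m*(-2 + 2*m) (C(m) = 7 + (-2 + 2*m)*m = 7 + m*(-2 + 2*m))
(K(L, -13) - 1418)*C(-9 - 1*4) = ((-11*24 - 11*(-13)) - 1418)*(7 - 2*(-9 - 1*4) + 2*(-9 - 1*4)²) = ((-264 + 143) - 1418)*(7 - 2*(-9 - 4) + 2*(-9 - 4)²) = (-121 - 1418)*(7 - 2*(-13) + 2*(-13)²) = -1539*(7 + 26 + 2*169) = -1539*(7 + 26 + 338) = -1539*371 = -570969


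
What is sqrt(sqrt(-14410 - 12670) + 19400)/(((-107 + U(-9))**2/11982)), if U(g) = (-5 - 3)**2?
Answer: 11982*sqrt(19400 + 2*I*sqrt(6770))/1849 ≈ 902.6 + 3.8281*I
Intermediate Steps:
U(g) = 64 (U(g) = (-8)**2 = 64)
sqrt(sqrt(-14410 - 12670) + 19400)/(((-107 + U(-9))**2/11982)) = sqrt(sqrt(-14410 - 12670) + 19400)/(((-107 + 64)**2/11982)) = sqrt(sqrt(-27080) + 19400)/(((-43)**2*(1/11982))) = sqrt(2*I*sqrt(6770) + 19400)/((1849*(1/11982))) = sqrt(19400 + 2*I*sqrt(6770))/(1849/11982) = sqrt(19400 + 2*I*sqrt(6770))*(11982/1849) = 11982*sqrt(19400 + 2*I*sqrt(6770))/1849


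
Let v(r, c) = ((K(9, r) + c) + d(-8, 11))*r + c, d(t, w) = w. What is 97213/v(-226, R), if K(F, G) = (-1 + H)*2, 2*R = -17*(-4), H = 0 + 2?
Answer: -97213/10588 ≈ -9.1814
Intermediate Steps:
H = 2
R = 34 (R = (-17*(-4))/2 = (½)*68 = 34)
K(F, G) = 2 (K(F, G) = (-1 + 2)*2 = 1*2 = 2)
v(r, c) = c + r*(13 + c) (v(r, c) = ((2 + c) + 11)*r + c = (13 + c)*r + c = r*(13 + c) + c = c + r*(13 + c))
97213/v(-226, R) = 97213/(34 + 13*(-226) + 34*(-226)) = 97213/(34 - 2938 - 7684) = 97213/(-10588) = 97213*(-1/10588) = -97213/10588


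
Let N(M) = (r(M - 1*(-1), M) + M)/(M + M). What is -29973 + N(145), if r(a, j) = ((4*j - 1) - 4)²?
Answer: -836140/29 ≈ -28832.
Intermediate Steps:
r(a, j) = (-5 + 4*j)² (r(a, j) = ((-1 + 4*j) - 4)² = (-5 + 4*j)²)
N(M) = (M + (-5 + 4*M)²)/(2*M) (N(M) = ((-5 + 4*M)² + M)/(M + M) = (M + (-5 + 4*M)²)/((2*M)) = (M + (-5 + 4*M)²)*(1/(2*M)) = (M + (-5 + 4*M)²)/(2*M))
-29973 + N(145) = -29973 + (½)*(145 + (-5 + 4*145)²)/145 = -29973 + (½)*(1/145)*(145 + (-5 + 580)²) = -29973 + (½)*(1/145)*(145 + 575²) = -29973 + (½)*(1/145)*(145 + 330625) = -29973 + (½)*(1/145)*330770 = -29973 + 33077/29 = -836140/29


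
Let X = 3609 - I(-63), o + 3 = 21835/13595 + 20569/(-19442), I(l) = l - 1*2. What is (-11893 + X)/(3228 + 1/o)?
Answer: -1065283419729/418335612550 ≈ -2.5465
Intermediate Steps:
I(l) = -2 + l (I(l) = l - 2 = -2 + l)
o = -129612291/52862798 (o = -3 + (21835/13595 + 20569/(-19442)) = -3 + (21835*(1/13595) + 20569*(-1/19442)) = -3 + (4367/2719 - 20569/19442) = -3 + 28976103/52862798 = -129612291/52862798 ≈ -2.4519)
X = 3674 (X = 3609 - (-2 - 63) = 3609 - 1*(-65) = 3609 + 65 = 3674)
(-11893 + X)/(3228 + 1/o) = (-11893 + 3674)/(3228 + 1/(-129612291/52862798)) = -8219/(3228 - 52862798/129612291) = -8219/418335612550/129612291 = -8219*129612291/418335612550 = -1065283419729/418335612550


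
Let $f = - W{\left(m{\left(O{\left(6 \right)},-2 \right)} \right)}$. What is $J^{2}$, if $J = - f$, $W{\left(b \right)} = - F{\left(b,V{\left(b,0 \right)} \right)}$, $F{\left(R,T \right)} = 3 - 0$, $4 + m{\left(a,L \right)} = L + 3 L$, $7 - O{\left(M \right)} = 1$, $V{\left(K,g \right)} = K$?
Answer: $9$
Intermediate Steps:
$O{\left(M \right)} = 6$ ($O{\left(M \right)} = 7 - 1 = 6$)
$m{\left(a,L \right)} = -4 + 4 L$ ($m{\left(a,L \right)} = -4 + \left(L + 3 L\right) = -4 + 4 L$)
$F{\left(R,T \right)} = 3$ ($F{\left(R,T \right)} = 3 + 0 = 3$)
$W{\left(b \right)} = -3$ ($W{\left(b \right)} = \left(-1\right) 3 = -3$)
$f = 3$ ($f = \left(-1\right) \left(-3\right) = 3$)
$J = -3$ ($J = \left(-1\right) 3 = -3$)
$J^{2} = \left(-3\right)^{2} = 9$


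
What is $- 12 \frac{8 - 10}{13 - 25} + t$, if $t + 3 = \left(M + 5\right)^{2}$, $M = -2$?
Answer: $4$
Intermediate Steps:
$t = 6$ ($t = -3 + \left(-2 + 5\right)^{2} = -3 + 3^{2} = -3 + 9 = 6$)
$- 12 \frac{8 - 10}{13 - 25} + t = - 12 \frac{8 - 10}{13 - 25} + 6 = - 12 \left(- \frac{2}{-12}\right) + 6 = - 12 \left(\left(-2\right) \left(- \frac{1}{12}\right)\right) + 6 = \left(-12\right) \frac{1}{6} + 6 = -2 + 6 = 4$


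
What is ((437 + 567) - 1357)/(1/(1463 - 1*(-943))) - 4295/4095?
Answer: -695592301/819 ≈ -8.4932e+5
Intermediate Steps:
((437 + 567) - 1357)/(1/(1463 - 1*(-943))) - 4295/4095 = (1004 - 1357)/(1/(1463 + 943)) - 4295*1/4095 = -353/(1/2406) - 859/819 = -353/1/2406 - 859/819 = -353*2406 - 859/819 = -849318 - 859/819 = -695592301/819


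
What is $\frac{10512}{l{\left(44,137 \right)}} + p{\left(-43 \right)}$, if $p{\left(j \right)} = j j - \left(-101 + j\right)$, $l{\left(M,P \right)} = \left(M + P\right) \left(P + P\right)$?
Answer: $\frac{49425677}{24797} \approx 1993.2$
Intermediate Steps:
$l{\left(M,P \right)} = 2 P \left(M + P\right)$ ($l{\left(M,P \right)} = \left(M + P\right) 2 P = 2 P \left(M + P\right)$)
$p{\left(j \right)} = 101 + j^{2} - j$ ($p{\left(j \right)} = j^{2} - \left(-101 + j\right) = 101 + j^{2} - j$)
$\frac{10512}{l{\left(44,137 \right)}} + p{\left(-43 \right)} = \frac{10512}{2 \cdot 137 \left(44 + 137\right)} + \left(101 + \left(-43\right)^{2} - -43\right) = \frac{10512}{2 \cdot 137 \cdot 181} + \left(101 + 1849 + 43\right) = \frac{10512}{49594} + 1993 = 10512 \cdot \frac{1}{49594} + 1993 = \frac{5256}{24797} + 1993 = \frac{49425677}{24797}$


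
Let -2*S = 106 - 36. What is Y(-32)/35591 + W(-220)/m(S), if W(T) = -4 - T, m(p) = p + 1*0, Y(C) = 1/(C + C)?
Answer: -492010019/79723840 ≈ -6.1714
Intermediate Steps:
S = -35 (S = -(106 - 36)/2 = -½*70 = -35)
Y(C) = 1/(2*C)
m(p) = p (m(p) = p + 0 = p)
Y(-32)/35591 + W(-220)/m(S) = ((½)/(-32))/35591 + (-4 - 1*(-220))/(-35) = ((½)*(-1/32))*(1/35591) + (-4 + 220)*(-1/35) = -1/64*1/35591 + 216*(-1/35) = -1/2277824 - 216/35 = -492010019/79723840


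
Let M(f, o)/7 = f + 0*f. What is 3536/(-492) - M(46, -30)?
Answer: -40490/123 ≈ -329.19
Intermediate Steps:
M(f, o) = 7*f (M(f, o) = 7*(f + 0*f) = 7*(f + 0) = 7*f)
3536/(-492) - M(46, -30) = 3536/(-492) - 7*46 = 3536*(-1/492) - 1*322 = -884/123 - 322 = -40490/123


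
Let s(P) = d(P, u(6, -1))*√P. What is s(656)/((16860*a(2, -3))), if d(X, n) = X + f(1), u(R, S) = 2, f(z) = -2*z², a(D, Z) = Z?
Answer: -218*√41/4215 ≈ -0.33117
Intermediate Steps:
d(X, n) = -2 + X (d(X, n) = X - 2*1² = X - 2*1 = X - 2 = -2 + X)
s(P) = √P*(-2 + P) (s(P) = (-2 + P)*√P = √P*(-2 + P))
s(656)/((16860*a(2, -3))) = (√656*(-2 + 656))/((16860*(-3))) = ((4*√41)*654)/(-50580) = (2616*√41)*(-1/50580) = -218*√41/4215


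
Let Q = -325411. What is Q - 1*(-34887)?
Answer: -290524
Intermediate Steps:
Q - 1*(-34887) = -325411 - 1*(-34887) = -325411 + 34887 = -290524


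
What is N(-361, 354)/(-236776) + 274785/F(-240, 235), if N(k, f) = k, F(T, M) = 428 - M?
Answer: 65062562833/45697768 ≈ 1423.8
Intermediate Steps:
N(-361, 354)/(-236776) + 274785/F(-240, 235) = -361/(-236776) + 274785/(428 - 1*235) = -361*(-1/236776) + 274785/(428 - 235) = 361/236776 + 274785/193 = 65062562833/45697768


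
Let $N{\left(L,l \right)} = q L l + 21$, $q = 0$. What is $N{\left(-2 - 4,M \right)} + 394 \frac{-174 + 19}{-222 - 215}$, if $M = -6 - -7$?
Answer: $\frac{70247}{437} \approx 160.75$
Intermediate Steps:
$M = 1$ ($M = -6 + 7 = 1$)
$N{\left(L,l \right)} = 21$ ($N{\left(L,l \right)} = 0 L l + 21 = 0 l + 21 = 0 + 21 = 21$)
$N{\left(-2 - 4,M \right)} + 394 \frac{-174 + 19}{-222 - 215} = 21 + 394 \frac{-174 + 19}{-222 - 215} = 21 + 394 \left(- \frac{155}{-437}\right) = 21 + 394 \left(\left(-155\right) \left(- \frac{1}{437}\right)\right) = 21 + 394 \cdot \frac{155}{437} = 21 + \frac{61070}{437} = \frac{70247}{437}$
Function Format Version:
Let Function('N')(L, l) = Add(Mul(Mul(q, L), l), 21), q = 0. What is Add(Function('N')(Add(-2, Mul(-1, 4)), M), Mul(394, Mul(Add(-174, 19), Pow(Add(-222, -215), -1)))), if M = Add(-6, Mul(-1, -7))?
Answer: Rational(70247, 437) ≈ 160.75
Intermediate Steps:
M = 1 (M = Add(-6, 7) = 1)
Function('N')(L, l) = 21 (Function('N')(L, l) = Add(Mul(Mul(0, L), l), 21) = Add(Mul(0, l), 21) = Add(0, 21) = 21)
Add(Function('N')(Add(-2, Mul(-1, 4)), M), Mul(394, Mul(Add(-174, 19), Pow(Add(-222, -215), -1)))) = Add(21, Mul(394, Mul(Add(-174, 19), Pow(Add(-222, -215), -1)))) = Add(21, Mul(394, Mul(-155, Pow(-437, -1)))) = Add(21, Mul(394, Mul(-155, Rational(-1, 437)))) = Add(21, Mul(394, Rational(155, 437))) = Add(21, Rational(61070, 437)) = Rational(70247, 437)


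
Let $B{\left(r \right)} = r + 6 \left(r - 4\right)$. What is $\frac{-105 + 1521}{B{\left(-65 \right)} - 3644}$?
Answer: $- \frac{1416}{4123} \approx -0.34344$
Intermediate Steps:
$B{\left(r \right)} = -24 + 7 r$ ($B{\left(r \right)} = r + 6 \left(-4 + r\right) = r + \left(-24 + 6 r\right) = -24 + 7 r$)
$\frac{-105 + 1521}{B{\left(-65 \right)} - 3644} = \frac{-105 + 1521}{\left(-24 + 7 \left(-65\right)\right) - 3644} = \frac{1416}{\left(-24 - 455\right) - 3644} = \frac{1416}{-479 - 3644} = \frac{1416}{-4123} = 1416 \left(- \frac{1}{4123}\right) = - \frac{1416}{4123}$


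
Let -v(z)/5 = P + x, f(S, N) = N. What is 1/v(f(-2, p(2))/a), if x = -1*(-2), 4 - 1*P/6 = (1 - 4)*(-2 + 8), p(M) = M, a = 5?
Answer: -1/670 ≈ -0.0014925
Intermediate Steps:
P = 132 (P = 24 - 6*(1 - 4)*(-2 + 8) = 24 - (-18)*6 = 24 - 6*(-18) = 24 + 108 = 132)
x = 2
v(z) = -670 (v(z) = -5*(132 + 2) = -5*134 = -670)
1/v(f(-2, p(2))/a) = 1/(-670) = -1/670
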